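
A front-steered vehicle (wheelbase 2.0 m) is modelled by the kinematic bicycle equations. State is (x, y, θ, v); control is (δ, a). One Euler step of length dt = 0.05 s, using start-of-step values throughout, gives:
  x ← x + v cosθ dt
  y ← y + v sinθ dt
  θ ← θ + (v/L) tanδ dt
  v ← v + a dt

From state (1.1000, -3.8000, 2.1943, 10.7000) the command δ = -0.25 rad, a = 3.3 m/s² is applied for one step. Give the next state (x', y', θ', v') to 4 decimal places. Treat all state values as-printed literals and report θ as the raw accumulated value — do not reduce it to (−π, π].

(0.7876, -3.3657, 2.1260, 10.8650)

x' = 1.1000 + 10.7000·cos(2.1943)·0.05 = 0.7876
y' = -3.8000 + 10.7000·sin(2.1943)·0.05 = -3.3657
θ' = 2.1943 + (10.7000/2.0)·tan(-0.25)·0.05 = 2.1260
v' = 10.7000 + 3.3000·0.05 = 10.8650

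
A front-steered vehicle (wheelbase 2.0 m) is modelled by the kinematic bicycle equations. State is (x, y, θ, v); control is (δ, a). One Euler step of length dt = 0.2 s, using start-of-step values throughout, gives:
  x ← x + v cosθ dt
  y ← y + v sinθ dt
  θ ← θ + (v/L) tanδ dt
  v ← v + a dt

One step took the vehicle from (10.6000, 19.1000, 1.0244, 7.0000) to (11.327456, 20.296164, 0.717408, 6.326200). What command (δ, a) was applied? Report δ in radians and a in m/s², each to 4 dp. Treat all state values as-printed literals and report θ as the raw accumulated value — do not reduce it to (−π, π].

a = (v'−v)/dt = (-0.673800)/0.2 = -3.3690
Δθ = θ'−θ = -0.306992;  (v·dt/L) = 7.0000·0.2/2.0 = 0.700000
tan δ = Δθ·L/(v·dt) = -0.438560  →  δ = -0.4133

δ = -0.4133, a = -3.3690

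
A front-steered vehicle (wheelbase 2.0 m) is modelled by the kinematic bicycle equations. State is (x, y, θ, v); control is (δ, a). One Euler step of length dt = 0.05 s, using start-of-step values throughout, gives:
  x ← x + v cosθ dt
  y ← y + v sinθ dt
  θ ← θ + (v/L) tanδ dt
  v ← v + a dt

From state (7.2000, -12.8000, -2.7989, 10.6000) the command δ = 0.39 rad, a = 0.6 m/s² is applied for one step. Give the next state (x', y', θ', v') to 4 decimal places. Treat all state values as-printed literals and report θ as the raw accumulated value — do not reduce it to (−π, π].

x' = 7.2000 + 10.6000·cos(-2.7989)·0.05 = 6.7008
y' = -12.8000 + 10.6000·sin(-2.7989)·0.05 = -12.9781
θ' = -2.7989 + (10.6000/2.0)·tan(0.39)·0.05 = -2.6900
v' = 10.6000 + 0.6000·0.05 = 10.6300

(6.7008, -12.9781, -2.6900, 10.6300)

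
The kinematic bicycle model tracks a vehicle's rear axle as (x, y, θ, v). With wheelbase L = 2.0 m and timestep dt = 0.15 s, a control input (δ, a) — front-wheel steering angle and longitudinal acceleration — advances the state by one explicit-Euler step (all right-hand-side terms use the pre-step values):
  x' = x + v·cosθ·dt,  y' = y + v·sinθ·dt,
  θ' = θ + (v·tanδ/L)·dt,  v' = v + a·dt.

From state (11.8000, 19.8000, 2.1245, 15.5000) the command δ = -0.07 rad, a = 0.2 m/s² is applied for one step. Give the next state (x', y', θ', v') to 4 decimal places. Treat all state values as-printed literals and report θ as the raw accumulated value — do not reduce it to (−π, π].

x' = 11.8000 + 15.5000·cos(2.1245)·0.15 = 10.5774
y' = 19.8000 + 15.5000·sin(2.1245)·0.15 = 21.7776
θ' = 2.1245 + (15.5000/2.0)·tan(-0.07)·0.15 = 2.0430
v' = 15.5000 + 0.2000·0.15 = 15.5300

(10.5774, 21.7776, 2.0430, 15.5300)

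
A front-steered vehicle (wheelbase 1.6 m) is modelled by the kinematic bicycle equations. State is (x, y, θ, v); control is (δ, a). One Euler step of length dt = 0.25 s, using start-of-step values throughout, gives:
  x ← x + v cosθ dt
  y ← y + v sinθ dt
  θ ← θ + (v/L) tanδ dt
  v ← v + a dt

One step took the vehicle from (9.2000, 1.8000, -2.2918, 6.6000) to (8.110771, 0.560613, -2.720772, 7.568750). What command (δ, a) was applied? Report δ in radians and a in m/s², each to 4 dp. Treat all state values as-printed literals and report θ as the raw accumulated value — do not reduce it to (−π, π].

δ = -0.3942, a = 3.8750

a = (v'−v)/dt = (0.968750)/0.25 = 3.8750
Δθ = θ'−θ = -0.428972;  (v·dt/L) = 6.6000·0.25/1.6 = 1.031250
tan δ = Δθ·L/(v·dt) = -0.415973  →  δ = -0.3942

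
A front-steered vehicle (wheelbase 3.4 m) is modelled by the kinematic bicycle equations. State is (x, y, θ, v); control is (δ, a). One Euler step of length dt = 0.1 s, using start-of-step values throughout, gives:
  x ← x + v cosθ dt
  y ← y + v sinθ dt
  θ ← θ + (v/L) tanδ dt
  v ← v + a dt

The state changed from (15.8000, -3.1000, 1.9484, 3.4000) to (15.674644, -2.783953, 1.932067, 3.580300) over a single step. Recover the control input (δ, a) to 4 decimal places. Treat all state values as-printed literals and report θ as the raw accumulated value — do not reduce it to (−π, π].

a = (v'−v)/dt = (0.180300)/0.1 = 1.8030
Δθ = θ'−θ = -0.016333;  (v·dt/L) = 3.4000·0.1/3.4 = 0.100000
tan δ = Δθ·L/(v·dt) = -0.163330  →  δ = -0.1619

δ = -0.1619, a = 1.8030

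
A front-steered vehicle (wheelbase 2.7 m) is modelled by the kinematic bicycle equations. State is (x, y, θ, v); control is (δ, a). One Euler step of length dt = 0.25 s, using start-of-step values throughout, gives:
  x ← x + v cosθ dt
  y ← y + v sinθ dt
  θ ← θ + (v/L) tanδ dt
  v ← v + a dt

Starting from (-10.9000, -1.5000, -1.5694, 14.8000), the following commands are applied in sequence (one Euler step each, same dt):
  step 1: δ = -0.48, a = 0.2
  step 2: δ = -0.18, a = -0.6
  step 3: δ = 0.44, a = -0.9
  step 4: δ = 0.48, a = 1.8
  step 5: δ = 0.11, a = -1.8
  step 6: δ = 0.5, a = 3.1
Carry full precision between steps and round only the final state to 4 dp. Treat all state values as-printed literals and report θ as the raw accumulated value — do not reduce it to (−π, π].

after step 1 (δ=-0.48, a=0.2): (-10.894834, -5.199996, -2.282830, 14.850000)
after step 2 (δ=-0.18, a=-0.6): (-13.320486, -8.010488, -2.533038, 14.700000)
after step 3 (δ=0.44, a=-0.9): (-16.335732, -10.111421, -1.892253, 14.475000)
after step 4 (δ=0.48, a=1.8): (-17.479073, -13.544805, -1.194490, 14.925000)
after step 5 (δ=0.11, a=-1.8): (-16.107884, -17.014973, -1.041860, 14.475000)
after step 6 (δ=0.5, a=3.1): (-14.281808, -20.139200, -0.309663, 15.250000)

(-14.2818, -20.1392, -0.3097, 15.2500)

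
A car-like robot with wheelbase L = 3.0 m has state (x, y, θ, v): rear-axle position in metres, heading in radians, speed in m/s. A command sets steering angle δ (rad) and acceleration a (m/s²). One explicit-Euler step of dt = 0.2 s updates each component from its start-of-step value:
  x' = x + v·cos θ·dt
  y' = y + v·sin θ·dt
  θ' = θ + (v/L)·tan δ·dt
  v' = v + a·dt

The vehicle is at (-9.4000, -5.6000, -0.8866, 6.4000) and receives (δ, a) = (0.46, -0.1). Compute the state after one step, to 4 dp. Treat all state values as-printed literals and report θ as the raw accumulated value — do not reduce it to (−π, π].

(-8.5910, -6.5919, -0.6752, 6.3800)

x' = -9.4000 + 6.4000·cos(-0.8866)·0.2 = -8.5910
y' = -5.6000 + 6.4000·sin(-0.8866)·0.2 = -6.5919
θ' = -0.8866 + (6.4000/3.0)·tan(0.46)·0.2 = -0.6752
v' = 6.4000 − 0.1000·0.2 = 6.3800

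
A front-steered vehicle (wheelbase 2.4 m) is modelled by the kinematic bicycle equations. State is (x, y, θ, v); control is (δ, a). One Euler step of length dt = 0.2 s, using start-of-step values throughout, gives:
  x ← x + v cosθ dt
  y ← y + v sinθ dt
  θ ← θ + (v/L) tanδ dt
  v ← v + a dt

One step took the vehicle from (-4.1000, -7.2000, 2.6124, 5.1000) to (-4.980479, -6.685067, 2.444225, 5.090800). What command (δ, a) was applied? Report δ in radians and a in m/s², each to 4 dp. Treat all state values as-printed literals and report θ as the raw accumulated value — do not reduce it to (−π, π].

a = (v'−v)/dt = (-0.009200)/0.2 = -0.0460
Δθ = θ'−θ = -0.168175;  (v·dt/L) = 5.1000·0.2/2.4 = 0.425000
tan δ = Δθ·L/(v·dt) = -0.395706  →  δ = -0.3768

δ = -0.3768, a = -0.0460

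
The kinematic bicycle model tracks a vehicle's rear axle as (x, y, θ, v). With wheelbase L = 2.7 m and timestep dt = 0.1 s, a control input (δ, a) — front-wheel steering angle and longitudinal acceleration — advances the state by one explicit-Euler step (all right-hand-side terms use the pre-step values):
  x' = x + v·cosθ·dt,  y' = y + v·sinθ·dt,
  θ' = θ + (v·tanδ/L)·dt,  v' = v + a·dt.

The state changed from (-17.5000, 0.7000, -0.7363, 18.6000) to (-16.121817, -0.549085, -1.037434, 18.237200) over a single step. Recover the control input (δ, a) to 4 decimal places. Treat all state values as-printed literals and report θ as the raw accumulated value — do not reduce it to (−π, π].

δ = -0.4121, a = -3.6280

a = (v'−v)/dt = (-0.362800)/0.1 = -3.6280
Δθ = θ'−θ = -0.301134;  (v·dt/L) = 18.6000·0.1/2.7 = 0.688889
tan δ = Δθ·L/(v·dt) = -0.437130  →  δ = -0.4121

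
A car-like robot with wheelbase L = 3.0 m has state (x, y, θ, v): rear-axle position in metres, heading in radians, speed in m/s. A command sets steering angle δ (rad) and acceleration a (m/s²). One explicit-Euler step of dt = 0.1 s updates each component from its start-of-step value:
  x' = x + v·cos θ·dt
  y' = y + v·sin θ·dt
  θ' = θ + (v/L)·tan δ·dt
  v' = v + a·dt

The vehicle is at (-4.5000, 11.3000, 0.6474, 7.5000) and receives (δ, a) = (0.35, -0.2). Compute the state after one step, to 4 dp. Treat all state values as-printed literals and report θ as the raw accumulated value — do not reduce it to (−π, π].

(-3.9018, 11.7523, 0.7387, 7.4800)

x' = -4.5000 + 7.5000·cos(0.6474)·0.1 = -3.9018
y' = 11.3000 + 7.5000·sin(0.6474)·0.1 = 11.7523
θ' = 0.6474 + (7.5000/3.0)·tan(0.35)·0.1 = 0.7387
v' = 7.5000 − 0.2000·0.1 = 7.4800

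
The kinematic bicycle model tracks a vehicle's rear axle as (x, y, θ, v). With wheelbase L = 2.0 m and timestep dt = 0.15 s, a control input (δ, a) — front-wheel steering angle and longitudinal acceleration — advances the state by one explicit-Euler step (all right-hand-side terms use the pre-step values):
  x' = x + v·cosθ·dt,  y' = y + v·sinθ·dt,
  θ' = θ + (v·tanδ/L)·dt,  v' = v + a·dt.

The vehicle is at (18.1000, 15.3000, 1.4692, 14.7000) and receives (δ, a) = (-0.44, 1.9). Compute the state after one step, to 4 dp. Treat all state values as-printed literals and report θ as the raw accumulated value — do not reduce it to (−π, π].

(18.3236, 17.4936, 0.9502, 14.9850)

x' = 18.1000 + 14.7000·cos(1.4692)·0.15 = 18.3236
y' = 15.3000 + 14.7000·sin(1.4692)·0.15 = 17.4936
θ' = 1.4692 + (14.7000/2.0)·tan(-0.44)·0.15 = 0.9502
v' = 14.7000 + 1.9000·0.15 = 14.9850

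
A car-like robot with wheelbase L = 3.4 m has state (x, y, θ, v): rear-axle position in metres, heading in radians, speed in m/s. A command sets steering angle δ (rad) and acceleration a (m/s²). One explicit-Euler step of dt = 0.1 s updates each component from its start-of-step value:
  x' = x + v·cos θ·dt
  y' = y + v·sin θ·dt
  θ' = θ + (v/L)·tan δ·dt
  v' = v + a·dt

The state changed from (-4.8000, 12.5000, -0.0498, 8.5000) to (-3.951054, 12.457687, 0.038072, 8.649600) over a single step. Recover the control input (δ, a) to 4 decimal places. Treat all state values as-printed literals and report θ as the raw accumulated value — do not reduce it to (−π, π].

δ = 0.3380, a = 1.4960

a = (v'−v)/dt = (0.149600)/0.1 = 1.4960
Δθ = θ'−θ = 0.087872;  (v·dt/L) = 8.5000·0.1/3.4 = 0.250000
tan δ = Δθ·L/(v·dt) = 0.351488  →  δ = 0.3380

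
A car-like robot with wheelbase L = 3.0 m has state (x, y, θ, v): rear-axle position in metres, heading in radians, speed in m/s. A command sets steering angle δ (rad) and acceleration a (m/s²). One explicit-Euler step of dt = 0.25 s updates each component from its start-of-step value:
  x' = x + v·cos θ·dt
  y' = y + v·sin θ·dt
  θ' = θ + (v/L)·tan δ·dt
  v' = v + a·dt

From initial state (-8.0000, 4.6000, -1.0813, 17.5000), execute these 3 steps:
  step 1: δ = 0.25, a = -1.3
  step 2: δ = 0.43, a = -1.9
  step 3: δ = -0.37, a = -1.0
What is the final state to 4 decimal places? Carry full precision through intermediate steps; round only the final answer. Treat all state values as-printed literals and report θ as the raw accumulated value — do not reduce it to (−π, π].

(1.4855, -2.2757, -0.5923, 16.4500)

after step 1 (δ=0.25, a=-1.3): (-5.942956, 0.738757, -0.708926, 17.175000)
after step 2 (δ=0.43, a=-1.9): (-2.683737, -2.056556, -0.052525, 16.700000)
after step 3 (δ=-0.37, a=-1.0): (1.485505, -2.275748, -0.592301, 16.450000)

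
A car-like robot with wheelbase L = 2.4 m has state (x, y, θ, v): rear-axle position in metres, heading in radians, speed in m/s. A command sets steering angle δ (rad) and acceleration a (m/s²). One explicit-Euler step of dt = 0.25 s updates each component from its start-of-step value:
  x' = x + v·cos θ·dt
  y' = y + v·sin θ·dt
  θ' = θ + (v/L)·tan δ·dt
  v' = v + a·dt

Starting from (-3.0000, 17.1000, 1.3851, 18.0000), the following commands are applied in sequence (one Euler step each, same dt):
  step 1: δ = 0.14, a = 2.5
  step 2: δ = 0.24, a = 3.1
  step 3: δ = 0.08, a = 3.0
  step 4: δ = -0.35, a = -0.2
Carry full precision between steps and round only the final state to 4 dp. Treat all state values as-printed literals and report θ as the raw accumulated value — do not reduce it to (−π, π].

after step 1 (δ=0.14, a=2.5): (-2.169161, 21.522636, 1.649329, 18.625000)
after step 2 (δ=0.24, a=3.1): (-2.534451, 26.164535, 2.124104, 19.400000)
after step 3 (δ=0.08, a=3.0): (-5.083148, 30.290870, 2.286117, 20.150000)
after step 4 (δ=-0.35, a=-0.2): (-8.387040, 34.093593, 1.519937, 20.100000)

(-8.3870, 34.0936, 1.5199, 20.1000)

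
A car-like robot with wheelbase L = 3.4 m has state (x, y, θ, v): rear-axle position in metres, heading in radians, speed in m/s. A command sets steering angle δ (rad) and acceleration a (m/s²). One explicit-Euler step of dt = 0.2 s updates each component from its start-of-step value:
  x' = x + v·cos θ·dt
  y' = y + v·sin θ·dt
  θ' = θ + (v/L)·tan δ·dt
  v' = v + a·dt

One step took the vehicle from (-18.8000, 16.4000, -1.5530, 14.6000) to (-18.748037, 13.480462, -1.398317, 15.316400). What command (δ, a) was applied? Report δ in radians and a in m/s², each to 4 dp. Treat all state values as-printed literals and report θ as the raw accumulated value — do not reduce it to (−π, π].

δ = 0.1782, a = 3.5820

a = (v'−v)/dt = (0.716400)/0.2 = 3.5820
Δθ = θ'−θ = 0.154683;  (v·dt/L) = 14.6000·0.2/3.4 = 0.858824
tan δ = Δθ·L/(v·dt) = 0.180110  →  δ = 0.1782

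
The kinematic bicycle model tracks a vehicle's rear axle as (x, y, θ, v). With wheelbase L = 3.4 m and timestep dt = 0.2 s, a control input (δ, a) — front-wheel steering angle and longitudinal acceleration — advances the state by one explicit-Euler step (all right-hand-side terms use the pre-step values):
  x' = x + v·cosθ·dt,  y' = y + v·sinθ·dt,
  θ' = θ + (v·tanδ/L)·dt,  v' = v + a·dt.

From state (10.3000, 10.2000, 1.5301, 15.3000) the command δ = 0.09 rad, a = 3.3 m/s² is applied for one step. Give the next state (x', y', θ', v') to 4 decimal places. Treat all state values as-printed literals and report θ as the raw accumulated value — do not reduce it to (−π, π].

x' = 10.3000 + 15.3000·cos(1.5301)·0.2 = 10.4245
y' = 10.2000 + 15.3000·sin(1.5301)·0.2 = 13.2575
θ' = 1.5301 + (15.3000/3.4)·tan(0.09)·0.2 = 1.6113
v' = 15.3000 + 3.3000·0.2 = 15.9600

(10.4245, 13.2575, 1.6113, 15.9600)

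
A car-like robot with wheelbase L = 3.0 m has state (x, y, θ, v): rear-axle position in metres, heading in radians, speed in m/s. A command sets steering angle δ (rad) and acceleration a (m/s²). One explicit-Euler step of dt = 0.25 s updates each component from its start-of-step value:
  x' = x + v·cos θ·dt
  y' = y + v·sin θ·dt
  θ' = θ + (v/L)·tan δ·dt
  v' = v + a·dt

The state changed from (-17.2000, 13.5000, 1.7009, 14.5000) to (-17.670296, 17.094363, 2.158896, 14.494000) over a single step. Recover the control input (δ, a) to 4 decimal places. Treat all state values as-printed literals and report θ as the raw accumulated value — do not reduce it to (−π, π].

δ = 0.3623, a = -0.0240

a = (v'−v)/dt = (-0.006000)/0.25 = -0.0240
Δθ = θ'−θ = 0.457996;  (v·dt/L) = 14.5000·0.25/3.0 = 1.208333
tan δ = Δθ·L/(v·dt) = 0.379031  →  δ = 0.3623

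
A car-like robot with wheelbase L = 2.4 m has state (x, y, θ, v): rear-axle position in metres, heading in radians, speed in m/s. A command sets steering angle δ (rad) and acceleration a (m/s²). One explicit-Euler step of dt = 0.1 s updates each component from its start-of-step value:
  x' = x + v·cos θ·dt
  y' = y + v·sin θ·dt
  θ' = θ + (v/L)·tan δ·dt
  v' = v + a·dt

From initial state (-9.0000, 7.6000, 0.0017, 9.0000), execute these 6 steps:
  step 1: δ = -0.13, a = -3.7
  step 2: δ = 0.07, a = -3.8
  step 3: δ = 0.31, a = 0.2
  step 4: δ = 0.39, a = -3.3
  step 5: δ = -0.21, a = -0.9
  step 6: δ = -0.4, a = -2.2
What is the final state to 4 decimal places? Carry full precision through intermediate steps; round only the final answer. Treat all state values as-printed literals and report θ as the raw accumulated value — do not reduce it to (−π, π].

after step 1 (δ=-0.13, a=-3.7): (-8.100001, 7.601530, -0.047326, 8.630000)
after step 2 (δ=0.07, a=-3.8): (-7.237968, 7.560702, -0.022114, 8.250000)
after step 3 (δ=0.31, a=0.2): (-6.413169, 7.542460, 0.087998, 8.270000)
after step 4 (δ=0.39, a=-3.3): (-5.589369, 7.615140, 0.229641, 7.940000)
after step 5 (δ=-0.21, a=-0.9): (-4.816213, 7.795877, 0.159126, 7.850000)
after step 6 (δ=-0.4, a=-2.2): (-4.041131, 7.920264, 0.020838, 7.630000)

(-4.0411, 7.9203, 0.0208, 7.6300)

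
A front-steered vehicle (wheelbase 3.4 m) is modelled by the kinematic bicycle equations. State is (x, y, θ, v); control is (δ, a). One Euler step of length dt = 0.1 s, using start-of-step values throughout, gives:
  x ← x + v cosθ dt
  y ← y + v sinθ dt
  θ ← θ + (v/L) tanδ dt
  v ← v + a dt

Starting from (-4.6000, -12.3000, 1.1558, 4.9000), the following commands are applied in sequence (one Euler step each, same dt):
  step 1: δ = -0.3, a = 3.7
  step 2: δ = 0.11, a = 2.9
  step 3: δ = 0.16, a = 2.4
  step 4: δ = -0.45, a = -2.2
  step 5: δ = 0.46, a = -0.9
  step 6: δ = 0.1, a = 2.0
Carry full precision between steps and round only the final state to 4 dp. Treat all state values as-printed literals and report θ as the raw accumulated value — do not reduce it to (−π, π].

(-3.2070, -9.3543, 1.1698, 5.6900)

after step 1 (δ=-0.3, a=3.7): (-4.402439, -11.851592, 1.111219, 5.270000)
after step 2 (δ=0.11, a=2.9): (-4.168678, -11.379274, 1.128338, 5.560000)
after step 3 (δ=0.16, a=2.4): (-3.930620, -10.876815, 1.154729, 5.800000)
after step 4 (δ=-0.45, a=-2.2): (-3.696203, -10.346298, 1.072325, 5.580000)
after step 5 (δ=0.46, a=-0.9): (-3.429432, -9.856198, 1.153637, 5.490000)
after step 6 (δ=0.1, a=2.0): (-3.206997, -9.354279, 1.169838, 5.690000)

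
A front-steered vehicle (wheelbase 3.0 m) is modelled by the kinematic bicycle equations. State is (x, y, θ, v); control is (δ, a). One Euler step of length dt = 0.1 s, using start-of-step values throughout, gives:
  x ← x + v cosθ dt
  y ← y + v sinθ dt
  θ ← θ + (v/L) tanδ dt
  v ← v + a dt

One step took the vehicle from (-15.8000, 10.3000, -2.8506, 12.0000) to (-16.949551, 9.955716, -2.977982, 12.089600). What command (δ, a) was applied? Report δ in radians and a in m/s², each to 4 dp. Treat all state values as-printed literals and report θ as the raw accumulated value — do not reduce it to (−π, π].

δ = -0.3083, a = 0.8960

a = (v'−v)/dt = (0.089600)/0.1 = 0.8960
Δθ = θ'−θ = -0.127382;  (v·dt/L) = 12.0000·0.1/3.0 = 0.400000
tan δ = Δθ·L/(v·dt) = -0.318455  →  δ = -0.3083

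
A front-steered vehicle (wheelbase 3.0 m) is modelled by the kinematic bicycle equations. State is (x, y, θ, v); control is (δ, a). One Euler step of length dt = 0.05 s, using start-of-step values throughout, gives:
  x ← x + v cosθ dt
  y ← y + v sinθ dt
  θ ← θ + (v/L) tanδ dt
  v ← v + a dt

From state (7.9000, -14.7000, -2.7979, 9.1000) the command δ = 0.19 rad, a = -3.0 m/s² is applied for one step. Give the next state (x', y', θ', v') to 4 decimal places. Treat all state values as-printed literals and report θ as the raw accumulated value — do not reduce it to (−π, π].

x' = 7.9000 + 9.1000·cos(-2.7979)·0.05 = 7.4716
y' = -14.7000 + 9.1000·sin(-2.7979)·0.05 = -14.8533
θ' = -2.7979 + (9.1000/3.0)·tan(0.19)·0.05 = -2.7687
v' = 9.1000 − 3.0000·0.05 = 8.9500

(7.4716, -14.8533, -2.7687, 8.9500)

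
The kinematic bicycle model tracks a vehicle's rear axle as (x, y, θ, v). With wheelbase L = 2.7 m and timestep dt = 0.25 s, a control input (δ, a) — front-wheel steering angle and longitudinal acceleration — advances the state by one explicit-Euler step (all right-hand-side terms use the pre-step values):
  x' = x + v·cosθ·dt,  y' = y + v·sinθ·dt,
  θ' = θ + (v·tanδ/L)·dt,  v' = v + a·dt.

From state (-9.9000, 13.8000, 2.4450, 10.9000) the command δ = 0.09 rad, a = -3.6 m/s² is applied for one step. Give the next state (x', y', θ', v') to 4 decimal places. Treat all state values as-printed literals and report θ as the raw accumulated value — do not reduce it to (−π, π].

(-11.9902, 15.5484, 2.5361, 10.0000)

x' = -9.9000 + 10.9000·cos(2.4450)·0.25 = -11.9902
y' = 13.8000 + 10.9000·sin(2.4450)·0.25 = 15.5484
θ' = 2.4450 + (10.9000/2.7)·tan(0.09)·0.25 = 2.5361
v' = 10.9000 − 3.6000·0.25 = 10.0000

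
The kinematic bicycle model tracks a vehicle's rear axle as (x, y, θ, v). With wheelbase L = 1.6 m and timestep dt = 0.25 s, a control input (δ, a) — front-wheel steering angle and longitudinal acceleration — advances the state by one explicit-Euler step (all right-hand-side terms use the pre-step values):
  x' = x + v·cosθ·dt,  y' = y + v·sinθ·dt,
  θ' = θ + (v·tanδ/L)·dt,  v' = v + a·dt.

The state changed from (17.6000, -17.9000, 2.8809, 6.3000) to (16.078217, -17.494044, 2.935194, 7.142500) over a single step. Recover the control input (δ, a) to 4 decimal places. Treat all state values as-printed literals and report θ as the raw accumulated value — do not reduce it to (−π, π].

a = (v'−v)/dt = (0.842500)/0.25 = 3.3700
Δθ = θ'−θ = 0.054294;  (v·dt/L) = 6.3000·0.25/1.6 = 0.984375
tan δ = Δθ·L/(v·dt) = 0.055156  →  δ = 0.0551

δ = 0.0551, a = 3.3700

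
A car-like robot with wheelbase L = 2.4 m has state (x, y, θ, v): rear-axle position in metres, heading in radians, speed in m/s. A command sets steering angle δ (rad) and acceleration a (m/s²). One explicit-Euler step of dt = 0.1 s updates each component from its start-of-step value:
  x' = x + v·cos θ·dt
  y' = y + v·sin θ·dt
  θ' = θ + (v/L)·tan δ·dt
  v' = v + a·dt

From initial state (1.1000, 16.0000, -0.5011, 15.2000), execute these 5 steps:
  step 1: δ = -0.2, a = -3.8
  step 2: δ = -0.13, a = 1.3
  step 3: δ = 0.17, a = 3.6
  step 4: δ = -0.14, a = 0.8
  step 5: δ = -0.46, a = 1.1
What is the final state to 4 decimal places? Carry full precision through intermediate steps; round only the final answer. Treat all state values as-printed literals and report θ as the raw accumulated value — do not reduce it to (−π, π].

(7.2092, 11.5706, -1.0109, 15.5000)

after step 1 (δ=-0.2, a=-3.8): (2.433123, 15.269806, -0.629483, 14.820000)
after step 2 (δ=-0.13, a=1.3): (3.631071, 14.397313, -0.710213, 14.950000)
after step 3 (δ=0.17, a=3.6): (4.764614, 13.422580, -0.603285, 15.310000)
after step 4 (δ=-0.14, a=0.8): (6.025356, 12.553965, -0.693182, 15.390000)
after step 5 (δ=-0.46, a=1.1): (7.209181, 11.570563, -1.010888, 15.500000)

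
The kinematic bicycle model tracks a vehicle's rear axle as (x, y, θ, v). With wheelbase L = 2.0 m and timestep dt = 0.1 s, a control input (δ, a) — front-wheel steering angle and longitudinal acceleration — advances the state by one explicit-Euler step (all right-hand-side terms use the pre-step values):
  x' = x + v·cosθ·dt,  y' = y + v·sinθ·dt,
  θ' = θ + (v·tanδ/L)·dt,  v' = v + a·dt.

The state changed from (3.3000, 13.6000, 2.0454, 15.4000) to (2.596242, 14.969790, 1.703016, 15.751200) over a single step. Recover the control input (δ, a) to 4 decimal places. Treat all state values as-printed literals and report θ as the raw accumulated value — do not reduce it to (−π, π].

δ = -0.4184, a = 3.5120

a = (v'−v)/dt = (0.351200)/0.1 = 3.5120
Δθ = θ'−θ = -0.342384;  (v·dt/L) = 15.4000·0.1/2.0 = 0.770000
tan δ = Δθ·L/(v·dt) = -0.444655  →  δ = -0.4184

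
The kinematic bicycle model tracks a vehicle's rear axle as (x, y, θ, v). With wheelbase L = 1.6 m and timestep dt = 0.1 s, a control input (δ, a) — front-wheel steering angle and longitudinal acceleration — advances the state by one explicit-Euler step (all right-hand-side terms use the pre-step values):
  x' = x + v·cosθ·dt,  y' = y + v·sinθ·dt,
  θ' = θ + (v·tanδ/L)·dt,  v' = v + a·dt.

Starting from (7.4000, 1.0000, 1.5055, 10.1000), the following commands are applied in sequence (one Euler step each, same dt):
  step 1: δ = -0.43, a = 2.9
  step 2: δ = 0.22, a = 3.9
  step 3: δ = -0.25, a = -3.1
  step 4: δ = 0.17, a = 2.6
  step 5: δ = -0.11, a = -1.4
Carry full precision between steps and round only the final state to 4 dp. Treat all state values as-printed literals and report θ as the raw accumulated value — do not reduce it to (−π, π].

after step 1 (δ=-0.43, a=2.9): (7.465902, 2.007848, 1.215995, 10.390000)
after step 2 (δ=0.22, a=3.9): (7.826855, 2.982134, 1.361208, 10.780000)
after step 3 (δ=-0.25, a=-3.1): (8.051140, 4.036544, 1.189172, 10.470000)
after step 4 (δ=0.17, a=2.6): (8.441073, 5.008224, 1.301500, 10.730000)
after step 5 (δ=-0.11, a=-1.4): (8.726548, 6.042551, 1.227432, 10.590000)

(8.7265, 6.0426, 1.2274, 10.5900)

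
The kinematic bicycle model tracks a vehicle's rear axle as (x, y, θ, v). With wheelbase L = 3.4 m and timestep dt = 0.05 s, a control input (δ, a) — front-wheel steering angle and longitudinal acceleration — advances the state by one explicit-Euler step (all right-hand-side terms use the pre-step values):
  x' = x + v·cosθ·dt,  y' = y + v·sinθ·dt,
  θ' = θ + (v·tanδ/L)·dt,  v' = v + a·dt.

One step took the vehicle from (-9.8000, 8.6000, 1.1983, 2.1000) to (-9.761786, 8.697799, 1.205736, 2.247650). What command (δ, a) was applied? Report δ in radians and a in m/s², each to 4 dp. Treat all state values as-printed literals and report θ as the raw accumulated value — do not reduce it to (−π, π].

a = (v'−v)/dt = (0.147650)/0.05 = 2.9530
Δθ = θ'−θ = 0.007436;  (v·dt/L) = 2.1000·0.05/3.4 = 0.030882
tan δ = Δθ·L/(v·dt) = 0.240785  →  δ = 0.2363

δ = 0.2363, a = 2.9530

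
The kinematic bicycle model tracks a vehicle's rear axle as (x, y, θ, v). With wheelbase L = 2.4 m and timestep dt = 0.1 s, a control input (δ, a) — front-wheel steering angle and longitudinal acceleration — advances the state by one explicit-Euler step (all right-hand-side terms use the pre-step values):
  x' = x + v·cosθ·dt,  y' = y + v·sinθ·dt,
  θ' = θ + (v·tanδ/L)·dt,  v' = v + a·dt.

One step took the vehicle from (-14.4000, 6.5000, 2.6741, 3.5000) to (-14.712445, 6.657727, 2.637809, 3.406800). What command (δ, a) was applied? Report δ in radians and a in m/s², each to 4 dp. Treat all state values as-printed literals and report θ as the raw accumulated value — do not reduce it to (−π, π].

a = (v'−v)/dt = (-0.093200)/0.1 = -0.9320
Δθ = θ'−θ = -0.036291;  (v·dt/L) = 3.5000·0.1/2.4 = 0.145833
tan δ = Δθ·L/(v·dt) = -0.248853  →  δ = -0.2439

δ = -0.2439, a = -0.9320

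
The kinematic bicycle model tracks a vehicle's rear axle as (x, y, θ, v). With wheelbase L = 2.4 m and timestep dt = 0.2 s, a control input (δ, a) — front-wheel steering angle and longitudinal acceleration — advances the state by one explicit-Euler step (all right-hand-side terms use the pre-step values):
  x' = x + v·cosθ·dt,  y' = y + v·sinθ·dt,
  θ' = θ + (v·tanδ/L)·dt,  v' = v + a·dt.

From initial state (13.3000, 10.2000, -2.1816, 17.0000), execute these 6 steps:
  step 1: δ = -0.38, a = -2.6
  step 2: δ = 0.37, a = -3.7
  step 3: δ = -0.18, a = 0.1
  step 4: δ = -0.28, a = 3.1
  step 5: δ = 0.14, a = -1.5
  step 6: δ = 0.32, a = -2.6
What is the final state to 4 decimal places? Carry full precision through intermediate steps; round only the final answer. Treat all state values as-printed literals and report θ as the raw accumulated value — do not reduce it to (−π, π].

after step 1 (δ=-0.38, a=-2.6): (11.350012, 7.414763, -2.747435, 16.480000)
after step 2 (δ=0.37, a=-3.7): (8.306748, 6.148997, -2.214769, 15.740000)
after step 3 (δ=-0.18, a=0.1): (6.416760, 3.631489, -2.453453, 15.760000)
after step 4 (δ=-0.28, a=3.1): (3.982065, 1.629649, -2.831107, 16.380000)
after step 5 (δ=0.14, a=-1.5): (0.862705, 0.628763, -2.638749, 16.080000)
after step 6 (δ=0.32, a=-2.6): (-1.955204, -0.921090, -2.194687, 15.560000)

(-1.9552, -0.9211, -2.1947, 15.5600)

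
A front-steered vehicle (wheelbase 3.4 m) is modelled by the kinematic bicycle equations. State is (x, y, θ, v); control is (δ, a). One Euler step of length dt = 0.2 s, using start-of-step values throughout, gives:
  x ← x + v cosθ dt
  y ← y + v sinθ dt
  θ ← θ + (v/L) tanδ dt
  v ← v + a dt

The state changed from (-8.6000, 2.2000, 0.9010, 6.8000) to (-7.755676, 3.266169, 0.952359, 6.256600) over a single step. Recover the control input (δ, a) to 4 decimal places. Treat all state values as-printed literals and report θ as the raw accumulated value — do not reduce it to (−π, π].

a = (v'−v)/dt = (-0.543400)/0.2 = -2.7170
Δθ = θ'−θ = 0.051359;  (v·dt/L) = 6.8000·0.2/3.4 = 0.400000
tan δ = Δθ·L/(v·dt) = 0.128397  →  δ = 0.1277

δ = 0.1277, a = -2.7170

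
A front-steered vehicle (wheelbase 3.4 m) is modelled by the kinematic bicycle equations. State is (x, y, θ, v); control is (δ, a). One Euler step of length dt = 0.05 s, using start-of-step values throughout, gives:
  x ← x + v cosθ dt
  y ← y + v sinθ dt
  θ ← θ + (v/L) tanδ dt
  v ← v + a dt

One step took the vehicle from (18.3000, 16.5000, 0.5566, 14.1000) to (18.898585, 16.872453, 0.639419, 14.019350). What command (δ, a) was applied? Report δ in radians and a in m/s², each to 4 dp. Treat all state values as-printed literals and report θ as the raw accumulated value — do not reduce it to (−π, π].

a = (v'−v)/dt = (-0.080650)/0.05 = -1.6130
Δθ = θ'−θ = 0.082819;  (v·dt/L) = 14.1000·0.05/3.4 = 0.207353
tan δ = Δθ·L/(v·dt) = 0.399411  →  δ = 0.3800

δ = 0.3800, a = -1.6130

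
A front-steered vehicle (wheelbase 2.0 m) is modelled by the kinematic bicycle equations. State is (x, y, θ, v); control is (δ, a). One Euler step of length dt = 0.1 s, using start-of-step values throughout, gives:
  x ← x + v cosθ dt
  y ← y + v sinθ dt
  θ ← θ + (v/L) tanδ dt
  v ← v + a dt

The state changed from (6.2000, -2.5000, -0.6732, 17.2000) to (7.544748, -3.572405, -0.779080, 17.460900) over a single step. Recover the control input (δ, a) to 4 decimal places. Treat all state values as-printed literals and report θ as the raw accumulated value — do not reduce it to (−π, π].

a = (v'−v)/dt = (0.260900)/0.1 = 2.6090
Δθ = θ'−θ = -0.105880;  (v·dt/L) = 17.2000·0.1/2.0 = 0.860000
tan δ = Δθ·L/(v·dt) = -0.123116  →  δ = -0.1225

δ = -0.1225, a = 2.6090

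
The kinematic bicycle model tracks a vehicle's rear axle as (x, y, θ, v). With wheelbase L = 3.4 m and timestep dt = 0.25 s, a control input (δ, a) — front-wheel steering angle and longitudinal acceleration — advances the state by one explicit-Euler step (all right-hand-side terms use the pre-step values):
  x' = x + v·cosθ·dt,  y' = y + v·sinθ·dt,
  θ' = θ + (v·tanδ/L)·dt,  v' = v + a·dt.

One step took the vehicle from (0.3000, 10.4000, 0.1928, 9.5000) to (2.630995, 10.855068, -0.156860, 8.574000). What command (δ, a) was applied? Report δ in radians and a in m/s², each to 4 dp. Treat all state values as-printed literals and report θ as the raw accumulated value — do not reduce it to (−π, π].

a = (v'−v)/dt = (-0.926000)/0.25 = -3.7040
Δθ = θ'−θ = -0.349660;  (v·dt/L) = 9.5000·0.25/3.4 = 0.698529
tan δ = Δθ·L/(v·dt) = -0.500566  →  δ = -0.4641

δ = -0.4641, a = -3.7040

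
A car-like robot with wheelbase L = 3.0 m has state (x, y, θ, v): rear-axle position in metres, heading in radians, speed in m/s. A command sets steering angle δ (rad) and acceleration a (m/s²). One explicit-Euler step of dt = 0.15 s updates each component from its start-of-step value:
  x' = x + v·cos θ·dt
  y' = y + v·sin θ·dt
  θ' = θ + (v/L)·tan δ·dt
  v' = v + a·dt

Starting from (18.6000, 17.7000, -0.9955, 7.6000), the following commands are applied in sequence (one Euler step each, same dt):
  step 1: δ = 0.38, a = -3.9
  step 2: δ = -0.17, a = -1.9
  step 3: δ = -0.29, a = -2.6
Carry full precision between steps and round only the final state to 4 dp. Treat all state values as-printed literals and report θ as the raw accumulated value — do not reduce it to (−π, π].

(20.5441, 15.1641, -1.0043, 6.3400)

after step 1 (δ=0.38, a=-3.9): (19.220255, 16.743505, -0.843723, 7.015000)
after step 2 (δ=-0.17, a=-1.9): (19.919671, 15.957344, -0.903932, 6.730000)
after step 3 (δ=-0.29, a=-2.6): (20.544072, 15.164115, -1.004348, 6.340000)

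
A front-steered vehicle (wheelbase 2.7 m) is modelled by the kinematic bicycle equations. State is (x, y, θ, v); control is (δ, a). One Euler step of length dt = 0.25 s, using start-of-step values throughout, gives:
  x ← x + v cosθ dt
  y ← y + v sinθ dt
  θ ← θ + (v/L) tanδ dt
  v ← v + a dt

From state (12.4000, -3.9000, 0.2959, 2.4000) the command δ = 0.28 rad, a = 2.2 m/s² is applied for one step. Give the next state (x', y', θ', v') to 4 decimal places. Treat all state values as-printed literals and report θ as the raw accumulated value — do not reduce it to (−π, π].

(12.9739, -3.7250, 0.3598, 2.9500)

x' = 12.4000 + 2.4000·cos(0.2959)·0.25 = 12.9739
y' = -3.9000 + 2.4000·sin(0.2959)·0.25 = -3.7250
θ' = 0.2959 + (2.4000/2.7)·tan(0.28)·0.25 = 0.3598
v' = 2.4000 + 2.2000·0.25 = 2.9500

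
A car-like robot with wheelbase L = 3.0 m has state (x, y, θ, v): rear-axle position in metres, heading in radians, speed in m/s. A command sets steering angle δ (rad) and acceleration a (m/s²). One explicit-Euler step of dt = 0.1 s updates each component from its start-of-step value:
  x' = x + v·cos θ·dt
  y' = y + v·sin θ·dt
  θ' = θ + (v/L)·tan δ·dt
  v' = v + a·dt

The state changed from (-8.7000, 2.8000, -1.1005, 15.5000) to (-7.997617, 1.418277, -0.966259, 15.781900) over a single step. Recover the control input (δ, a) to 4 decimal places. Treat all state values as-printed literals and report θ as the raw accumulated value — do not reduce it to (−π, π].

a = (v'−v)/dt = (0.281900)/0.1 = 2.8190
Δθ = θ'−θ = 0.134241;  (v·dt/L) = 15.5000·0.1/3.0 = 0.516667
tan δ = Δθ·L/(v·dt) = 0.259821  →  δ = 0.2542

δ = 0.2542, a = 2.8190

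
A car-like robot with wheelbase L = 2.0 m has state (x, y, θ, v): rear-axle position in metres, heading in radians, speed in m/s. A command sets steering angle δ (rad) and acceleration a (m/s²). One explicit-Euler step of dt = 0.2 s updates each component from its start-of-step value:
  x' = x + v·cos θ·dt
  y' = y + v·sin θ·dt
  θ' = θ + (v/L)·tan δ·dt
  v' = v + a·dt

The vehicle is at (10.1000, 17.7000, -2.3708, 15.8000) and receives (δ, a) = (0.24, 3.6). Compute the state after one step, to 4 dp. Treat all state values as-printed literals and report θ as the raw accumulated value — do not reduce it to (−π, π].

(7.8331, 15.4984, -1.9841, 16.5200)

x' = 10.1000 + 15.8000·cos(-2.3708)·0.2 = 7.8331
y' = 17.7000 + 15.8000·sin(-2.3708)·0.2 = 15.4984
θ' = -2.3708 + (15.8000/2.0)·tan(0.24)·0.2 = -1.9841
v' = 15.8000 + 3.6000·0.2 = 16.5200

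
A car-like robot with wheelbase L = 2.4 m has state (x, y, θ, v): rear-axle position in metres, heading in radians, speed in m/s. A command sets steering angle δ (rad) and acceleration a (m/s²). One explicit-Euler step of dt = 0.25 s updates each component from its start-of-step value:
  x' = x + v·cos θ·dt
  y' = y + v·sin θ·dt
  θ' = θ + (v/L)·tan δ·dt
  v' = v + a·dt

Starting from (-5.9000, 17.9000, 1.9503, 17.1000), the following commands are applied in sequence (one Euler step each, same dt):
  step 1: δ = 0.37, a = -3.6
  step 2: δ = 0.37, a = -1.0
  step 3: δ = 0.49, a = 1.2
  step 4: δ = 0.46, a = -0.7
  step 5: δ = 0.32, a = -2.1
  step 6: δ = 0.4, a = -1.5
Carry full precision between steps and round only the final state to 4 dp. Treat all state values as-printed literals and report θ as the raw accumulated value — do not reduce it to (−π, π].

after step 1 (δ=0.37, a=-3.6): (-7.483714, 21.870828, 2.641181, 16.200000)
after step 2 (δ=0.37, a=-1.0): (-11.037125, 23.813963, 3.295700, 15.950000)
after step 3 (δ=0.49, a=1.2): (-14.977368, 23.201888, 4.181903, 16.250000)
after step 4 (δ=0.46, a=-0.7): (-17.032802, 19.697734, 5.020553, 16.075000)
after step 5 (δ=0.32, a=-2.1): (-15.813878, 15.868299, 5.575457, 15.550000)
after step 6 (δ=0.4, a=-1.5): (-12.859996, 13.341000, 6.260294, 15.175000)

(-12.8600, 13.3410, 6.2603, 15.1750)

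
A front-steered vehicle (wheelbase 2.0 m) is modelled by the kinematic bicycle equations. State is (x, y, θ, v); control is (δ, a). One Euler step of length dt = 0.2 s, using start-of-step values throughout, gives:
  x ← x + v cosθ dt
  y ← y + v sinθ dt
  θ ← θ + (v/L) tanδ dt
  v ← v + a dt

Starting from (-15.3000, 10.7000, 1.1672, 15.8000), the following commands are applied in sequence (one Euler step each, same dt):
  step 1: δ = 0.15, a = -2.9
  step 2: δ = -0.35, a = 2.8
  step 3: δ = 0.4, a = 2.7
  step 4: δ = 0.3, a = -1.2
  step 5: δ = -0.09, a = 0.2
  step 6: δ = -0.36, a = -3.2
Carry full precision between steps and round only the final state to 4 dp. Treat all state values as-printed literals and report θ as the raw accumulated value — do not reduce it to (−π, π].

(-13.6805, 28.2074, 1.2706, 15.4800)

after step 1 (δ=0.15, a=-2.9): (-14.058979, 13.606108, 1.405994, 15.220000)
after step 2 (δ=-0.35, a=2.8): (-13.559587, 16.608864, 0.850420, 15.780000)
after step 3 (δ=0.4, a=2.7): (-11.477677, 18.980781, 1.517588, 16.320000)
after step 4 (δ=0.3, a=-1.2): (-11.304087, 22.240161, 2.022425, 16.080000)
after step 5 (δ=-0.09, a=0.2): (-12.707650, 25.133717, 1.877313, 16.120000)
after step 6 (δ=-0.36, a=-3.2): (-13.680457, 28.207448, 1.270551, 15.480000)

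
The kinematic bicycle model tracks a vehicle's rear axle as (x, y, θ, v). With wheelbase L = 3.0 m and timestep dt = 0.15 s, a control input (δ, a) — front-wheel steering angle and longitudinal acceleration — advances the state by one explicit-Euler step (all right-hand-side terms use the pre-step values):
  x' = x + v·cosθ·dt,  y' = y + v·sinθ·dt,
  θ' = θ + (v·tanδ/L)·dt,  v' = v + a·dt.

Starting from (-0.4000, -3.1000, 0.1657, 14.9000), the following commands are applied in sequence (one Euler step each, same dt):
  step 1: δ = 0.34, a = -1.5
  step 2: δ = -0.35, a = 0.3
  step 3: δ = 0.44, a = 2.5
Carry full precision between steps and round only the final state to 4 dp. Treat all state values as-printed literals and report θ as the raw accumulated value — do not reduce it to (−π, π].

after step 1 (δ=0.34, a=-1.5): (1.804388, -2.731353, 0.429234, 14.675000)
after step 2 (δ=-0.35, a=0.3): (3.805951, -1.815249, 0.161394, 14.720000)
after step 3 (δ=0.44, a=2.5): (5.985256, -1.460435, 0.507889, 15.095000)

(5.9853, -1.4604, 0.5079, 15.0950)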